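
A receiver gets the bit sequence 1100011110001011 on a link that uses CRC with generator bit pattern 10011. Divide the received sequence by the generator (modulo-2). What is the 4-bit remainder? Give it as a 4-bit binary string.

Modulo-2 division of 1100011110001011 by 10011:
  pos 0: 11000 XOR 10011 = 01011
  pos 1: 10111 XOR 10011 = 00100
  pos 3: 10011 XOR 10011 = 00000
  pos 8: 10001 XOR 10011 = 00010
  pos 11: 10011 XOR 10011 = 00000
Remainder = 0000 (zero — the frame passes the CRC check).

0000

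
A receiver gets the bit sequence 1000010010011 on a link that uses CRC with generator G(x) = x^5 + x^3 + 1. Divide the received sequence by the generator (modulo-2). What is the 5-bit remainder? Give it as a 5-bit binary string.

00000

Modulo-2 division of 1000010010011 by 101001:
  pos 0: 100001 XOR 101001 = 001000
  pos 2: 100000 XOR 101001 = 001001
  pos 4: 100110 XOR 101001 = 001111
  pos 6: 111101 XOR 101001 = 010100
  pos 7: 101001 XOR 101001 = 000000
Remainder = 00000 (zero — the frame passes the CRC check).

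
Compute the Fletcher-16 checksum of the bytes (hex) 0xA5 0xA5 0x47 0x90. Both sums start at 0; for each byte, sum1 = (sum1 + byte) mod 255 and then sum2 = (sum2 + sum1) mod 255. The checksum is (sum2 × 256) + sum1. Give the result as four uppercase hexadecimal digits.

Running sums (mod 255):
  after byte 0 (0xA5): sum1=165, sum2=165
  after byte 1 (0xA5): sum1=75, sum2=240
  after byte 2 (0x47): sum1=146, sum2=131
  after byte 3 (0x90): sum1=35, sum2=166
Checksum = sum2·256 + sum1 = 166·256 + 35 = 42531 = 0xA623.

A623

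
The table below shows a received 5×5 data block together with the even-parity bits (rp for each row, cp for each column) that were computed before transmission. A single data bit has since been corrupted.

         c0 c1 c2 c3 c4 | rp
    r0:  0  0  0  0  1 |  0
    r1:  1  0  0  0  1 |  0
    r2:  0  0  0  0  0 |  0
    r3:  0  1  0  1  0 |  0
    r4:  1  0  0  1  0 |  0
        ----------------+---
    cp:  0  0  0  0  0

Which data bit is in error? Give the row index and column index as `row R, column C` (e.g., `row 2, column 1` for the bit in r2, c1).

Recompute each row's even parity and compare to rp:
  r0: data parity 1, sent rp 0 → mismatch
  r1: data parity 0, sent rp 0 → ok
  r2: data parity 0, sent rp 0 → ok
  r3: data parity 0, sent rp 0 → ok
  r4: data parity 0, sent rp 0 → ok
Recompute each column's even parity and compare to cp:
  c0: data parity 0, sent cp 0 → ok
  c1: data parity 1, sent cp 0 → mismatch
  c2: data parity 0, sent cp 0 → ok
  c3: data parity 0, sent cp 0 → ok
  c4: data parity 0, sent cp 0 → ok
Exactly one row (r0) and one column (c1) fail → the flipped bit is at their intersection.

row 0, column 1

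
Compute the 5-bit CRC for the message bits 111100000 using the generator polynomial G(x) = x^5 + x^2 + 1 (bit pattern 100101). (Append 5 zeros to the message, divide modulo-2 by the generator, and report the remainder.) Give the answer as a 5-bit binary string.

Append 5 zeros: 11110000000000. Divide by 100101 (XOR where the leading bit is 1):
  pos 0: 111100 XOR 100101 = 011001
  pos 1: 110010 XOR 100101 = 010111
  pos 2: 101110 XOR 100101 = 001011
  pos 4: 101100 XOR 100101 = 001001
  pos 6: 100100 XOR 100101 = 000001
Remainder (last 5 bits) = 00100. This is the CRC / FCS.

00100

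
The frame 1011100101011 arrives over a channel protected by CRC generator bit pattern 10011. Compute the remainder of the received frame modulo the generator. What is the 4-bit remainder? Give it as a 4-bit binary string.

Modulo-2 division of 1011100101011 by 10011:
  pos 0: 10111 XOR 10011 = 00100
  pos 2: 10000 XOR 10011 = 00011
  pos 5: 11101 XOR 10011 = 01110
  pos 6: 11100 XOR 10011 = 01111
  pos 7: 11111 XOR 10011 = 01100
  pos 8: 11001 XOR 10011 = 01010
Remainder = 1010 (nonzero — an error is detected).

1010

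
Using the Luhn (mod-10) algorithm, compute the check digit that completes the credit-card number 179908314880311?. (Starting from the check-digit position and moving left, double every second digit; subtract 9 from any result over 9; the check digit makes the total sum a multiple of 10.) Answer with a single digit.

6

Partial digits right→left: 1 1 3 0 8 8 4 1 3 8 0 9 9 7 1
Double every second digit counting from the check-digit position (so the 1st, 3rd, 5th, ... of the partial from the right).
  doubled (with −9 where >9): 2 6 7 8 6 0 9 2 → sum 40
  kept as-is: 1 0 8 1 8 9 7 → sum 34
Total = 40 + 34 = 74.
Check digit = (10 − (74 mod 10)) mod 10 = 6.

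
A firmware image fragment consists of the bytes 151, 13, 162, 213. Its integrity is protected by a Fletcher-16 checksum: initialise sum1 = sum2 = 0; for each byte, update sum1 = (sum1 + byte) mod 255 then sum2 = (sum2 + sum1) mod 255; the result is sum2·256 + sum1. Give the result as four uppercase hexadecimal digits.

A01D

Running sums (mod 255):
  after byte 0 (151): sum1=151, sum2=151
  after byte 1 (13): sum1=164, sum2=60
  after byte 2 (162): sum1=71, sum2=131
  after byte 3 (213): sum1=29, sum2=160
Checksum = sum2·256 + sum1 = 160·256 + 29 = 40989 = 0xA01D.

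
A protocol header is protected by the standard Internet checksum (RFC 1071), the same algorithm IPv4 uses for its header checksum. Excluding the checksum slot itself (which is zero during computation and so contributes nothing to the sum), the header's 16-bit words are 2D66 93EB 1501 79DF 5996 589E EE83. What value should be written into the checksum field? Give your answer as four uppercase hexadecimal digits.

0F15

One's-complement addition (fold any carry out of bit 15 back into bit 0):
  0x2D66 + 0x93EB = 0x0C151
  0xC151 + 0x1501 = 0x0D652
  0xD652 + 0x79DF = 0x15031 → wrap carry → 0x5032
  0x5032 + 0x5996 = 0x0A9C8
  0xA9C8 + 0x589E = 0x10266 → wrap carry → 0x0267
  0x0267 + 0xEE83 = 0x0F0EA
One's-complement sum = 0xF0EA.
Checksum = ~0xF0EA & 0xFFFF = 0x0F15.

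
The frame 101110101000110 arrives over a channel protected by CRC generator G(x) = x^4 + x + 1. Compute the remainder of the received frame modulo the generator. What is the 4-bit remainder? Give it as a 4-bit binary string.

0000

Modulo-2 division of 101110101000110 by 10011:
  pos 0: 10111 XOR 10011 = 00100
  pos 2: 10001 XOR 10011 = 00010
  pos 5: 10010 XOR 10011 = 00001
  pos 9: 10011 XOR 10011 = 00000
Remainder = 0000 (zero — the frame passes the CRC check).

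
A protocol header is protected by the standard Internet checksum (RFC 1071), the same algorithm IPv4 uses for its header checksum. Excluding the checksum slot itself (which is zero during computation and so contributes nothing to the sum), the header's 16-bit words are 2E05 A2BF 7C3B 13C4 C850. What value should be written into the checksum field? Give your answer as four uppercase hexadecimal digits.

One's-complement addition (fold any carry out of bit 15 back into bit 0):
  0x2E05 + 0xA2BF = 0x0D0C4
  0xD0C4 + 0x7C3B = 0x14CFF → wrap carry → 0x4D00
  0x4D00 + 0x13C4 = 0x060C4
  0x60C4 + 0xC850 = 0x12914 → wrap carry → 0x2915
One's-complement sum = 0x2915.
Checksum = ~0x2915 & 0xFFFF = 0xD6EA.

D6EA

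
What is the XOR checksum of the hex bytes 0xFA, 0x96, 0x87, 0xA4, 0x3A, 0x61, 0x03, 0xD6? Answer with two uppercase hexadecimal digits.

C1

XOR the bytes together:
  start with 0xFA
  0xFA ⊕ 0x96 = 0x6C
  0x6C ⊕ 0x87 = 0xEB
  0xEB ⊕ 0xA4 = 0x4F
  0x4F ⊕ 0x3A = 0x75
  0x75 ⊕ 0x61 = 0x14
  0x14 ⊕ 0x03 = 0x17
  0x17 ⊕ 0xD6 = 0xC1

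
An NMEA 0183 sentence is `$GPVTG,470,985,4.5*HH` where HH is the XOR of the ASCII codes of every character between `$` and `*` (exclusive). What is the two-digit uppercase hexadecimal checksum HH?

56

XOR the ASCII codes of the payload characters:
  'G' = 0x47 → acc = 0x47
  'P' = 0x50 → acc = 0x17
  'V' = 0x56 → acc = 0x41
  'T' = 0x54 → acc = 0x15
  'G' = 0x47 → acc = 0x52
  ',' = 0x2C → acc = 0x7E
  '4' = 0x34 → acc = 0x4A
  '7' = 0x37 → acc = 0x7D
  '0' = 0x30 → acc = 0x4D
  ',' = 0x2C → acc = 0x61
  '9' = 0x39 → acc = 0x58
  '8' = 0x38 → acc = 0x60
  '5' = 0x35 → acc = 0x55
  ',' = 0x2C → acc = 0x79
  '4' = 0x34 → acc = 0x4D
  '.' = 0x2E → acc = 0x63
  '5' = 0x35 → acc = 0x56
Checksum = 0x56.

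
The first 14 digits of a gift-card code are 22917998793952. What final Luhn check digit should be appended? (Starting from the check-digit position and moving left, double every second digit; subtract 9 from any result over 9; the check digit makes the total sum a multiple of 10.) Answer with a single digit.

4

Partial digits right→left: 2 5 9 3 9 7 8 9 9 7 1 9 2 2
Double every second digit counting from the check-digit position (so the 1st, 3rd, 5th, ... of the partial from the right).
  doubled (with −9 where >9): 4 9 9 7 9 2 4 → sum 44
  kept as-is: 5 3 7 9 7 9 2 → sum 42
Total = 44 + 42 = 86.
Check digit = (10 − (86 mod 10)) mod 10 = 4.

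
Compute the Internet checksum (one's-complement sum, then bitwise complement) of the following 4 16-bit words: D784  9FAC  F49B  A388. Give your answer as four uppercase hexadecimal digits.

One's-complement addition (fold any carry out of bit 15 back into bit 0):
  0xD784 + 0x9FAC = 0x17730 → wrap carry → 0x7731
  0x7731 + 0xF49B = 0x16BCC → wrap carry → 0x6BCD
  0x6BCD + 0xA388 = 0x10F55 → wrap carry → 0x0F56
One's-complement sum = 0x0F56.
Checksum = ~0x0F56 & 0xFFFF = 0xF0A9.

F0A9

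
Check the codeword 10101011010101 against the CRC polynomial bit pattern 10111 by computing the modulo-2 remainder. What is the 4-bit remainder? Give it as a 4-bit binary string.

0000

Modulo-2 division of 10101011010101 by 10111:
  pos 0: 10101 XOR 10111 = 00010
  pos 3: 10011 XOR 10111 = 00100
  pos 5: 10001 XOR 10111 = 00110
  pos 7: 11001 XOR 10111 = 01110
  pos 8: 11100 XOR 10111 = 01011
  pos 9: 10111 XOR 10111 = 00000
Remainder = 0000 (zero — the frame passes the CRC check).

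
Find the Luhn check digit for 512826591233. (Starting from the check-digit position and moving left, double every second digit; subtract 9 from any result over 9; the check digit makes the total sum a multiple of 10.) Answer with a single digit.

1

Partial digits right→left: 3 3 2 1 9 5 6 2 8 2 1 5
Double every second digit counting from the check-digit position (so the 1st, 3rd, 5th, ... of the partial from the right).
  doubled (with −9 where >9): 6 4 9 3 7 2 → sum 31
  kept as-is: 3 1 5 2 2 5 → sum 18
Total = 31 + 18 = 49.
Check digit = (10 − (49 mod 10)) mod 10 = 1.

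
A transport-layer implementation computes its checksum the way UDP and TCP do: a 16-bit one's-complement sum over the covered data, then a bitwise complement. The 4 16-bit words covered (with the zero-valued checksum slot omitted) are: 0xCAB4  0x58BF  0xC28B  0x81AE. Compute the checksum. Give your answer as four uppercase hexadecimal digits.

One's-complement addition (fold any carry out of bit 15 back into bit 0):
  0xCAB4 + 0x58BF = 0x12373 → wrap carry → 0x2374
  0x2374 + 0xC28B = 0x0E5FF
  0xE5FF + 0x81AE = 0x167AD → wrap carry → 0x67AE
One's-complement sum = 0x67AE.
Checksum = ~0x67AE & 0xFFFF = 0x9851.

9851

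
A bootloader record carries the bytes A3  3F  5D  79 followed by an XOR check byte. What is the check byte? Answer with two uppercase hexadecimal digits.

B8

XOR the bytes together:
  start with 0xA3
  0xA3 ⊕ 0x3F = 0x9C
  0x9C ⊕ 0x5D = 0xC1
  0xC1 ⊕ 0x79 = 0xB8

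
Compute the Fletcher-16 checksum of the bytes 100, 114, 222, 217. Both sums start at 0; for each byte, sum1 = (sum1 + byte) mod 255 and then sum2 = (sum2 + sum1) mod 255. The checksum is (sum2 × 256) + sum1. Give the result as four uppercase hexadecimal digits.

808F

Running sums (mod 255):
  after byte 0 (100): sum1=100, sum2=100
  after byte 1 (114): sum1=214, sum2=59
  after byte 2 (222): sum1=181, sum2=240
  after byte 3 (217): sum1=143, sum2=128
Checksum = sum2·256 + sum1 = 128·256 + 143 = 32911 = 0x808F.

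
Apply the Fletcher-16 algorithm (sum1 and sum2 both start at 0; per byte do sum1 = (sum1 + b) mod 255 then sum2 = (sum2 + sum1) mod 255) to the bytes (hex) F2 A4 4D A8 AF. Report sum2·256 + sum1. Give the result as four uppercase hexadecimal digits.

Running sums (mod 255):
  after byte 0 (F2): sum1=242, sum2=242
  after byte 1 (A4): sum1=151, sum2=138
  after byte 2 (4D): sum1=228, sum2=111
  after byte 3 (A8): sum1=141, sum2=252
  after byte 4 (AF): sum1=61, sum2=58
Checksum = sum2·256 + sum1 = 58·256 + 61 = 14909 = 0x3A3D.

3A3D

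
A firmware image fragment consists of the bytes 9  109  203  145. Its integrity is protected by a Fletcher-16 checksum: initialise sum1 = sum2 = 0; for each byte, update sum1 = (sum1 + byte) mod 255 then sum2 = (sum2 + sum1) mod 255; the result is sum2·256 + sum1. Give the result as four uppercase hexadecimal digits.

95D3

Running sums (mod 255):
  after byte 0 (9): sum1=9, sum2=9
  after byte 1 (109): sum1=118, sum2=127
  after byte 2 (203): sum1=66, sum2=193
  after byte 3 (145): sum1=211, sum2=149
Checksum = sum2·256 + sum1 = 149·256 + 211 = 38355 = 0x95D3.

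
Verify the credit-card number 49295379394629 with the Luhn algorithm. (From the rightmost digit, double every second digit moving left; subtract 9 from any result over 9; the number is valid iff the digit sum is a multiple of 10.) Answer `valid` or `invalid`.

From the right, keep odd positions and double even positions (subtract 9 from any doubled value over 9):
  doubled (positions 2,4,...): 4 8 6 5 1 4 8 → sum 36
  kept (positions 1,3,...): 9 6 9 9 3 9 9 → sum 54
Total = 90.
90 mod 10 = 0, so the number is valid.

valid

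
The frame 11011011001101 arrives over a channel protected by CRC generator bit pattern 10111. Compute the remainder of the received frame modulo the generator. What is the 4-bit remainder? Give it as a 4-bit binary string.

Modulo-2 division of 11011011001101 by 10111:
  pos 0: 11011 XOR 10111 = 01100
  pos 1: 11000 XOR 10111 = 01111
  pos 2: 11111 XOR 10111 = 01000
  pos 3: 10001 XOR 10111 = 00110
  pos 5: 11000 XOR 10111 = 01111
  pos 6: 11111 XOR 10111 = 01000
  pos 7: 10001 XOR 10111 = 00110
  pos 9: 11001 XOR 10111 = 01110
Remainder = 1110 (nonzero — an error is detected).

1110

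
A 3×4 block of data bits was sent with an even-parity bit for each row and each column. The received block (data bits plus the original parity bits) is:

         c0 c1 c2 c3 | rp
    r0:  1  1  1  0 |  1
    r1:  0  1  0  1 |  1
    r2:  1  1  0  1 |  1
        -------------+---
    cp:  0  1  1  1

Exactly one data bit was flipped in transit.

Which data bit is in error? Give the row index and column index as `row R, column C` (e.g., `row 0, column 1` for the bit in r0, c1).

row 1, column 3

Recompute each row's even parity and compare to rp:
  r0: data parity 1, sent rp 1 → ok
  r1: data parity 0, sent rp 1 → mismatch
  r2: data parity 1, sent rp 1 → ok
Recompute each column's even parity and compare to cp:
  c0: data parity 0, sent cp 0 → ok
  c1: data parity 1, sent cp 1 → ok
  c2: data parity 1, sent cp 1 → ok
  c3: data parity 0, sent cp 1 → mismatch
Exactly one row (r1) and one column (c3) fail → the flipped bit is at their intersection.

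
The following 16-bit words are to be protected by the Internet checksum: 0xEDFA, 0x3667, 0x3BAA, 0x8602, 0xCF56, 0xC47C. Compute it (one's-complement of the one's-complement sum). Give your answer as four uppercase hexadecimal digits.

One's-complement addition (fold any carry out of bit 15 back into bit 0):
  0xEDFA + 0x3667 = 0x12461 → wrap carry → 0x2462
  0x2462 + 0x3BAA = 0x0600C
  0x600C + 0x8602 = 0x0E60E
  0xE60E + 0xCF56 = 0x1B564 → wrap carry → 0xB565
  0xB565 + 0xC47C = 0x179E1 → wrap carry → 0x79E2
One's-complement sum = 0x79E2.
Checksum = ~0x79E2 & 0xFFFF = 0x861D.

861D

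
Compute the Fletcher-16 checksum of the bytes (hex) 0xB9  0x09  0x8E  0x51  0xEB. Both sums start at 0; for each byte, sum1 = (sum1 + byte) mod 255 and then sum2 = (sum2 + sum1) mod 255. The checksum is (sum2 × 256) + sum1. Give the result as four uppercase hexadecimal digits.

Running sums (mod 255):
  after byte 0 (0xB9): sum1=185, sum2=185
  after byte 1 (0x09): sum1=194, sum2=124
  after byte 2 (0x8E): sum1=81, sum2=205
  after byte 3 (0x51): sum1=162, sum2=112
  after byte 4 (0xEB): sum1=142, sum2=254
Checksum = sum2·256 + sum1 = 254·256 + 142 = 65166 = 0xFE8E.

FE8E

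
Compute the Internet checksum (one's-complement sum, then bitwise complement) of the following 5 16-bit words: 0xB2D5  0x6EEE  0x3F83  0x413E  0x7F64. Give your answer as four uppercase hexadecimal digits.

DE15

One's-complement addition (fold any carry out of bit 15 back into bit 0):
  0xB2D5 + 0x6EEE = 0x121C3 → wrap carry → 0x21C4
  0x21C4 + 0x3F83 = 0x06147
  0x6147 + 0x413E = 0x0A285
  0xA285 + 0x7F64 = 0x121E9 → wrap carry → 0x21EA
One's-complement sum = 0x21EA.
Checksum = ~0x21EA & 0xFFFF = 0xDE15.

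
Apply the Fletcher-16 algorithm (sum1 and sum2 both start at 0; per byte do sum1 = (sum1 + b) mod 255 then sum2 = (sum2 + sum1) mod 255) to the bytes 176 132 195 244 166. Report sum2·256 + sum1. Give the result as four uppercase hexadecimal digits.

Running sums (mod 255):
  after byte 0 (176): sum1=176, sum2=176
  after byte 1 (132): sum1=53, sum2=229
  after byte 2 (195): sum1=248, sum2=222
  after byte 3 (244): sum1=237, sum2=204
  after byte 4 (166): sum1=148, sum2=97
Checksum = sum2·256 + sum1 = 97·256 + 148 = 24980 = 0x6194.

6194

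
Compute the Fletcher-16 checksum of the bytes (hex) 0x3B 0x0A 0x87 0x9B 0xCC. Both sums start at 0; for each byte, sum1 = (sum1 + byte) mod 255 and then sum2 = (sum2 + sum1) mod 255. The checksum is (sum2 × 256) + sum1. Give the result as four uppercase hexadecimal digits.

EA35

Running sums (mod 255):
  after byte 0 (0x3B): sum1=59, sum2=59
  after byte 1 (0x0A): sum1=69, sum2=128
  after byte 2 (0x87): sum1=204, sum2=77
  after byte 3 (0x9B): sum1=104, sum2=181
  after byte 4 (0xCC): sum1=53, sum2=234
Checksum = sum2·256 + sum1 = 234·256 + 53 = 59957 = 0xEA35.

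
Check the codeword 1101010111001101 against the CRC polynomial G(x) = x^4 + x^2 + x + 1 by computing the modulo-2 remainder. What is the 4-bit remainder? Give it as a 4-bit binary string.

Modulo-2 division of 1101010111001101 by 10111:
  pos 0: 11010 XOR 10111 = 01101
  pos 1: 11011 XOR 10111 = 01100
  pos 2: 11000 XOR 10111 = 01111
  pos 3: 11111 XOR 10111 = 01000
  pos 4: 10001 XOR 10111 = 00110
  pos 6: 11010 XOR 10111 = 01101
  pos 7: 11010 XOR 10111 = 01101
  pos 8: 11011 XOR 10111 = 01100
  pos 9: 11001 XOR 10111 = 01110
  pos 10: 11100 XOR 10111 = 01011
  pos 11: 10111 XOR 10111 = 00000
Remainder = 0000 (zero — the frame passes the CRC check).

0000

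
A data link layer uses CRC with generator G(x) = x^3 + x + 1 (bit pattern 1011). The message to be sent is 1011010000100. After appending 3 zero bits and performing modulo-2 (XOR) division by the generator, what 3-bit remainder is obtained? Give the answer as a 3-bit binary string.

100

Append 3 zeros: 1011010000100000. Divide by 1011 (XOR where the leading bit is 1):
  pos 0: 1011 XOR 1011 = 0000
  pos 5: 1000 XOR 1011 = 0011
  pos 7: 1101 XOR 1011 = 0110
  pos 8: 1100 XOR 1011 = 0111
  pos 9: 1110 XOR 1011 = 0101
  pos 10: 1010 XOR 1011 = 0001
Remainder (last 3 bits) = 100. This is the CRC / FCS.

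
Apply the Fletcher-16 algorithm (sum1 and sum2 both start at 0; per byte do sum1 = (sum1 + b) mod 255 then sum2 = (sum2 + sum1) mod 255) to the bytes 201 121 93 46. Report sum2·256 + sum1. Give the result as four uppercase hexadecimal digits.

7CCE

Running sums (mod 255):
  after byte 0 (201): sum1=201, sum2=201
  after byte 1 (121): sum1=67, sum2=13
  after byte 2 (93): sum1=160, sum2=173
  after byte 3 (46): sum1=206, sum2=124
Checksum = sum2·256 + sum1 = 124·256 + 206 = 31950 = 0x7CCE.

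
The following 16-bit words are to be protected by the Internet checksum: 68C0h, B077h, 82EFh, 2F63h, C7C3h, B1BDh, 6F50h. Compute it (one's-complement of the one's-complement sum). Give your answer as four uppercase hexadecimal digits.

One's-complement addition (fold any carry out of bit 15 back into bit 0):
  0x68C0 + 0xB077 = 0x11937 → wrap carry → 0x1938
  0x1938 + 0x82EF = 0x09C27
  0x9C27 + 0x2F63 = 0x0CB8A
  0xCB8A + 0xC7C3 = 0x1934D → wrap carry → 0x934E
  0x934E + 0xB1BD = 0x1450B → wrap carry → 0x450C
  0x450C + 0x6F50 = 0x0B45C
One's-complement sum = 0xB45C.
Checksum = ~0xB45C & 0xFFFF = 0x4BA3.

4BA3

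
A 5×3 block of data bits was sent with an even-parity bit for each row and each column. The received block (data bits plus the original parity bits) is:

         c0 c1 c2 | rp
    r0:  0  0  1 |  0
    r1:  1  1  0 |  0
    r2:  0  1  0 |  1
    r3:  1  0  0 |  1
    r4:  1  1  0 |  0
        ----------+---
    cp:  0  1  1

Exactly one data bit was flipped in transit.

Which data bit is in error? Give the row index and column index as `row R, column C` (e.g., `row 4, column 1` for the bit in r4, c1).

Recompute each row's even parity and compare to rp:
  r0: data parity 1, sent rp 0 → mismatch
  r1: data parity 0, sent rp 0 → ok
  r2: data parity 1, sent rp 1 → ok
  r3: data parity 1, sent rp 1 → ok
  r4: data parity 0, sent rp 0 → ok
Recompute each column's even parity and compare to cp:
  c0: data parity 1, sent cp 0 → mismatch
  c1: data parity 1, sent cp 1 → ok
  c2: data parity 1, sent cp 1 → ok
Exactly one row (r0) and one column (c0) fail → the flipped bit is at their intersection.

row 0, column 0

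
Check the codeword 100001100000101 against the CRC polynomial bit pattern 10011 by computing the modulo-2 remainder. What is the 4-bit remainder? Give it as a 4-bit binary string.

0011

Modulo-2 division of 100001100000101 by 10011:
  pos 0: 10000 XOR 10011 = 00011
  pos 3: 11110 XOR 10011 = 01101
  pos 4: 11010 XOR 10011 = 01001
  pos 5: 10010 XOR 10011 = 00001
  pos 9: 10010 XOR 10011 = 00001
Remainder = 0011 (nonzero — an error is detected).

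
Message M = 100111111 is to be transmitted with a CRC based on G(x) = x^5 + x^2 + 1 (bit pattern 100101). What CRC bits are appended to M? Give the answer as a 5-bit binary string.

Append 5 zeros: 10011111100000. Divide by 100101 (XOR where the leading bit is 1):
  pos 0: 100111 XOR 100101 = 000010
  pos 4: 101110 XOR 100101 = 001011
  pos 6: 101100 XOR 100101 = 001001
  pos 8: 100100 XOR 100101 = 000001
Remainder (last 5 bits) = 00001. This is the CRC / FCS.

00001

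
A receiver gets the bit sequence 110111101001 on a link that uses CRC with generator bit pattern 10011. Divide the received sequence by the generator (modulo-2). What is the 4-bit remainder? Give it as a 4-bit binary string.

Modulo-2 division of 110111101001 by 10011:
  pos 0: 11011 XOR 10011 = 01000
  pos 1: 10001 XOR 10011 = 00010
  pos 4: 10101 XOR 10011 = 00110
  pos 6: 11000 XOR 10011 = 01011
  pos 7: 10111 XOR 10011 = 00100
Remainder = 0100 (nonzero — an error is detected).

0100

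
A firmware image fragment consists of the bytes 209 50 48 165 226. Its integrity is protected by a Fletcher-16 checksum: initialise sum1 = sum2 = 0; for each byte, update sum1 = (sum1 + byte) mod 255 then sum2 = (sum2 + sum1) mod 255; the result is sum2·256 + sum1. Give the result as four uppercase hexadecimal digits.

A0BC

Running sums (mod 255):
  after byte 0 (209): sum1=209, sum2=209
  after byte 1 (50): sum1=4, sum2=213
  after byte 2 (48): sum1=52, sum2=10
  after byte 3 (165): sum1=217, sum2=227
  after byte 4 (226): sum1=188, sum2=160
Checksum = sum2·256 + sum1 = 160·256 + 188 = 41148 = 0xA0BC.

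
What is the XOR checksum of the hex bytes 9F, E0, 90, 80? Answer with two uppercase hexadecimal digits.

XOR the bytes together:
  start with 0x9F
  0x9F ⊕ 0xE0 = 0x7F
  0x7F ⊕ 0x90 = 0xEF
  0xEF ⊕ 0x80 = 0x6F

6F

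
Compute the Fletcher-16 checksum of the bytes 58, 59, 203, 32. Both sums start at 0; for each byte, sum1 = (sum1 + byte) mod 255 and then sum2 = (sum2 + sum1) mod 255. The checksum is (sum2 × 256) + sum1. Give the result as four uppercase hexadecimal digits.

5261

Running sums (mod 255):
  after byte 0 (58): sum1=58, sum2=58
  after byte 1 (59): sum1=117, sum2=175
  after byte 2 (203): sum1=65, sum2=240
  after byte 3 (32): sum1=97, sum2=82
Checksum = sum2·256 + sum1 = 82·256 + 97 = 21089 = 0x5261.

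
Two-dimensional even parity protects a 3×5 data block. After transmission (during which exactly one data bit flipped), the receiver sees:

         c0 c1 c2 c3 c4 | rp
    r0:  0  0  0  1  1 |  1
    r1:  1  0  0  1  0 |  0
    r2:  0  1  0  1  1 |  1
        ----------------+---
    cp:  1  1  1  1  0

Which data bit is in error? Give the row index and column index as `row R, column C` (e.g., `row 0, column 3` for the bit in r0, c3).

row 0, column 2

Recompute each row's even parity and compare to rp:
  r0: data parity 0, sent rp 1 → mismatch
  r1: data parity 0, sent rp 0 → ok
  r2: data parity 1, sent rp 1 → ok
Recompute each column's even parity and compare to cp:
  c0: data parity 1, sent cp 1 → ok
  c1: data parity 1, sent cp 1 → ok
  c2: data parity 0, sent cp 1 → mismatch
  c3: data parity 1, sent cp 1 → ok
  c4: data parity 0, sent cp 0 → ok
Exactly one row (r0) and one column (c2) fail → the flipped bit is at their intersection.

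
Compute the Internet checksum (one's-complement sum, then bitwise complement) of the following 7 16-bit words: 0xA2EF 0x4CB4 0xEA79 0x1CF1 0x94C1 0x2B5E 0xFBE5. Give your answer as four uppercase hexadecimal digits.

One's-complement addition (fold any carry out of bit 15 back into bit 0):
  0xA2EF + 0x4CB4 = 0x0EFA3
  0xEFA3 + 0xEA79 = 0x1DA1C → wrap carry → 0xDA1D
  0xDA1D + 0x1CF1 = 0x0F70E
  0xF70E + 0x94C1 = 0x18BCF → wrap carry → 0x8BD0
  0x8BD0 + 0x2B5E = 0x0B72E
  0xB72E + 0xFBE5 = 0x1B313 → wrap carry → 0xB314
One's-complement sum = 0xB314.
Checksum = ~0xB314 & 0xFFFF = 0x4CEB.

4CEB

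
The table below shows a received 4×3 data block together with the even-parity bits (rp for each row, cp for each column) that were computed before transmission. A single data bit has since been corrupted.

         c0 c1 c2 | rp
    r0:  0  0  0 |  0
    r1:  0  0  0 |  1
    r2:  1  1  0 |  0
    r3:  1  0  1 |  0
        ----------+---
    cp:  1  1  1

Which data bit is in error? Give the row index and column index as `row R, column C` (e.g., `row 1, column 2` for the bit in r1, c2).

row 1, column 0

Recompute each row's even parity and compare to rp:
  r0: data parity 0, sent rp 0 → ok
  r1: data parity 0, sent rp 1 → mismatch
  r2: data parity 0, sent rp 0 → ok
  r3: data parity 0, sent rp 0 → ok
Recompute each column's even parity and compare to cp:
  c0: data parity 0, sent cp 1 → mismatch
  c1: data parity 1, sent cp 1 → ok
  c2: data parity 1, sent cp 1 → ok
Exactly one row (r1) and one column (c0) fail → the flipped bit is at their intersection.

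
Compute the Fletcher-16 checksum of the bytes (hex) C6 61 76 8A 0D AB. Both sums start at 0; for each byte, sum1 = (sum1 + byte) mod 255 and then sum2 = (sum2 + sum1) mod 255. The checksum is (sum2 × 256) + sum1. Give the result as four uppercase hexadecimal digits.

CEE1

Running sums (mod 255):
  after byte 0 (C6): sum1=198, sum2=198
  after byte 1 (61): sum1=40, sum2=238
  after byte 2 (76): sum1=158, sum2=141
  after byte 3 (8A): sum1=41, sum2=182
  after byte 4 (0D): sum1=54, sum2=236
  after byte 5 (AB): sum1=225, sum2=206
Checksum = sum2·256 + sum1 = 206·256 + 225 = 52961 = 0xCEE1.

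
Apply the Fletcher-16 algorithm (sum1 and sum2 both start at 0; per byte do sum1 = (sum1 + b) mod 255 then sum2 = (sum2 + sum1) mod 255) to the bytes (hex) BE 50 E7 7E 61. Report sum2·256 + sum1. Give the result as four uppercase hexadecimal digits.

Running sums (mod 255):
  after byte 0 (BE): sum1=190, sum2=190
  after byte 1 (50): sum1=15, sum2=205
  after byte 2 (E7): sum1=246, sum2=196
  after byte 3 (7E): sum1=117, sum2=58
  after byte 4 (61): sum1=214, sum2=17
Checksum = sum2·256 + sum1 = 17·256 + 214 = 4566 = 0x11D6.

11D6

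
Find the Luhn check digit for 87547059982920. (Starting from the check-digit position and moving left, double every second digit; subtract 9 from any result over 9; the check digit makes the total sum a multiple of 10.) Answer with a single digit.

Partial digits right→left: 0 2 9 2 8 9 9 5 0 7 4 5 7 8
Double every second digit counting from the check-digit position (so the 1st, 3rd, 5th, ... of the partial from the right).
  doubled (with −9 where >9): 0 9 7 9 0 8 5 → sum 38
  kept as-is: 2 2 9 5 7 5 8 → sum 38
Total = 38 + 38 = 76.
Check digit = (10 − (76 mod 10)) mod 10 = 4.

4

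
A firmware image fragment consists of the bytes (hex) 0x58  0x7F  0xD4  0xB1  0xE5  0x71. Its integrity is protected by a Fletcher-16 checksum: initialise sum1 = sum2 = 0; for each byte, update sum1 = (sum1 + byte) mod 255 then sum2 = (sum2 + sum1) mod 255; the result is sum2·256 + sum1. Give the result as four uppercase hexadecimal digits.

Running sums (mod 255):
  after byte 0 (0x58): sum1=88, sum2=88
  after byte 1 (0x7F): sum1=215, sum2=48
  after byte 2 (0xD4): sum1=172, sum2=220
  after byte 3 (0xB1): sum1=94, sum2=59
  after byte 4 (0xE5): sum1=68, sum2=127
  after byte 5 (0x71): sum1=181, sum2=53
Checksum = sum2·256 + sum1 = 53·256 + 181 = 13749 = 0x35B5.

35B5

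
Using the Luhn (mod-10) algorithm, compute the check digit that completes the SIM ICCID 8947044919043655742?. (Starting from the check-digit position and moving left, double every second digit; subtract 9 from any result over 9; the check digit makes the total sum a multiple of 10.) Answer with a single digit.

Partial digits right→left: 2 4 7 5 5 6 3 4 0 9 1 9 4 4 0 7 4 9 8
Double every second digit counting from the check-digit position (so the 1st, 3rd, 5th, ... of the partial from the right).
  doubled (with −9 where >9): 4 5 1 6 0 2 8 0 8 7 → sum 41
  kept as-is: 4 5 6 4 9 9 4 7 9 → sum 57
Total = 41 + 57 = 98.
Check digit = (10 − (98 mod 10)) mod 10 = 2.

2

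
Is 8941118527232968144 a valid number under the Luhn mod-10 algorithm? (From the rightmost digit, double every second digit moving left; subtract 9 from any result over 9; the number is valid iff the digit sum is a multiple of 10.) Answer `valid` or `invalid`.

invalid

From the right, keep odd positions and double even positions (subtract 9 from any doubled value over 9):
  doubled (positions 2,4,...): 8 7 9 6 5 1 2 2 9 → sum 49
  kept (positions 1,3,...): 4 1 6 2 2 2 8 1 4 8 → sum 38
Total = 87.
87 mod 10 = 7, so the number is invalid.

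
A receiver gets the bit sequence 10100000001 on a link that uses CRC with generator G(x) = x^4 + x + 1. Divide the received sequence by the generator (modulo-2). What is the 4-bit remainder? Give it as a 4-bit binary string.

0011

Modulo-2 division of 10100000001 by 10011:
  pos 0: 10100 XOR 10011 = 00111
  pos 2: 11100 XOR 10011 = 01111
  pos 3: 11110 XOR 10011 = 01101
  pos 4: 11010 XOR 10011 = 01001
  pos 5: 10010 XOR 10011 = 00001
Remainder = 0011 (nonzero — an error is detected).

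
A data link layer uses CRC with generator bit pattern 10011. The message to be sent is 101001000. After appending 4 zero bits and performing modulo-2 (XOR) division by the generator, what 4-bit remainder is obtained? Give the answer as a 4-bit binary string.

0011

Append 4 zeros: 1010010000000. Divide by 10011 (XOR where the leading bit is 1):
  pos 0: 10100 XOR 10011 = 00111
  pos 2: 11110 XOR 10011 = 01101
  pos 3: 11010 XOR 10011 = 01001
  pos 4: 10010 XOR 10011 = 00001
  pos 8: 10000 XOR 10011 = 00011
Remainder (last 4 bits) = 0011. This is the CRC / FCS.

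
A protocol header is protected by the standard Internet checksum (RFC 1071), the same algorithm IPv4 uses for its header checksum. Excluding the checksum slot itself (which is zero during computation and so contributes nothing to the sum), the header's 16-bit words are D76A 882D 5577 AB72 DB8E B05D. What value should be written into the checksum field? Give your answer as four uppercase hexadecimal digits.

One's-complement addition (fold any carry out of bit 15 back into bit 0):
  0xD76A + 0x882D = 0x15F97 → wrap carry → 0x5F98
  0x5F98 + 0x5577 = 0x0B50F
  0xB50F + 0xAB72 = 0x16081 → wrap carry → 0x6082
  0x6082 + 0xDB8E = 0x13C10 → wrap carry → 0x3C11
  0x3C11 + 0xB05D = 0x0EC6E
One's-complement sum = 0xEC6E.
Checksum = ~0xEC6E & 0xFFFF = 0x1391.

1391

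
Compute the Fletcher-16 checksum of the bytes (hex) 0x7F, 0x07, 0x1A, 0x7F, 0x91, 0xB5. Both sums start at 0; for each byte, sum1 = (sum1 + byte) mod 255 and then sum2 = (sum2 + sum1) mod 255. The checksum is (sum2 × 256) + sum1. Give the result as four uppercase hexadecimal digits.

Running sums (mod 255):
  after byte 0 (0x7F): sum1=127, sum2=127
  after byte 1 (0x07): sum1=134, sum2=6
  after byte 2 (0x1A): sum1=160, sum2=166
  after byte 3 (0x7F): sum1=32, sum2=198
  after byte 4 (0x91): sum1=177, sum2=120
  after byte 5 (0xB5): sum1=103, sum2=223
Checksum = sum2·256 + sum1 = 223·256 + 103 = 57191 = 0xDF67.

DF67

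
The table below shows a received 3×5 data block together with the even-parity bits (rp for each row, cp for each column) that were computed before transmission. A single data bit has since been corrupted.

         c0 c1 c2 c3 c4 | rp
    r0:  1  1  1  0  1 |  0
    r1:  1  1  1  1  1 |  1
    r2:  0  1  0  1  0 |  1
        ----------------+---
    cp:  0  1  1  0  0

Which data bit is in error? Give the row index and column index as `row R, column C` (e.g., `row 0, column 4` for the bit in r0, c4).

row 2, column 2

Recompute each row's even parity and compare to rp:
  r0: data parity 0, sent rp 0 → ok
  r1: data parity 1, sent rp 1 → ok
  r2: data parity 0, sent rp 1 → mismatch
Recompute each column's even parity and compare to cp:
  c0: data parity 0, sent cp 0 → ok
  c1: data parity 1, sent cp 1 → ok
  c2: data parity 0, sent cp 1 → mismatch
  c3: data parity 0, sent cp 0 → ok
  c4: data parity 0, sent cp 0 → ok
Exactly one row (r2) and one column (c2) fail → the flipped bit is at their intersection.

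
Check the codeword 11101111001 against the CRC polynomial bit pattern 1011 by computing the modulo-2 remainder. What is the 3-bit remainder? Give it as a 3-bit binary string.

011

Modulo-2 division of 11101111001 by 1011:
  pos 0: 1110 XOR 1011 = 0101
  pos 1: 1011 XOR 1011 = 0000
  pos 5: 1110 XOR 1011 = 0101
  pos 6: 1010 XOR 1011 = 0001
Remainder = 011 (nonzero — an error is detected).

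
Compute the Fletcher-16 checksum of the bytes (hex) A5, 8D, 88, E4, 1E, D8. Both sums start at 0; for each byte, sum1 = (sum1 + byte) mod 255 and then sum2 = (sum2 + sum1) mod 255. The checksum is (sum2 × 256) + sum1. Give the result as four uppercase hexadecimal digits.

Running sums (mod 255):
  after byte 0 (A5): sum1=165, sum2=165
  after byte 1 (8D): sum1=51, sum2=216
  after byte 2 (88): sum1=187, sum2=148
  after byte 3 (E4): sum1=160, sum2=53
  after byte 4 (1E): sum1=190, sum2=243
  after byte 5 (D8): sum1=151, sum2=139
Checksum = sum2·256 + sum1 = 139·256 + 151 = 35735 = 0x8B97.

8B97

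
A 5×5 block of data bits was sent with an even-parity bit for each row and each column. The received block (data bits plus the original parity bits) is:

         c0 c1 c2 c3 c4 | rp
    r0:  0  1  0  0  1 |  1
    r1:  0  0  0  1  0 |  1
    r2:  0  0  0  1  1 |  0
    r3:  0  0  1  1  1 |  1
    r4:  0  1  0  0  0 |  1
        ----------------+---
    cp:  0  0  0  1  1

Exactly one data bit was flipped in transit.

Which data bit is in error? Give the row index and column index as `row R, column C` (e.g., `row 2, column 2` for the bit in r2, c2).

Recompute each row's even parity and compare to rp:
  r0: data parity 0, sent rp 1 → mismatch
  r1: data parity 1, sent rp 1 → ok
  r2: data parity 0, sent rp 0 → ok
  r3: data parity 1, sent rp 1 → ok
  r4: data parity 1, sent rp 1 → ok
Recompute each column's even parity and compare to cp:
  c0: data parity 0, sent cp 0 → ok
  c1: data parity 0, sent cp 0 → ok
  c2: data parity 1, sent cp 0 → mismatch
  c3: data parity 1, sent cp 1 → ok
  c4: data parity 1, sent cp 1 → ok
Exactly one row (r0) and one column (c2) fail → the flipped bit is at their intersection.

row 0, column 2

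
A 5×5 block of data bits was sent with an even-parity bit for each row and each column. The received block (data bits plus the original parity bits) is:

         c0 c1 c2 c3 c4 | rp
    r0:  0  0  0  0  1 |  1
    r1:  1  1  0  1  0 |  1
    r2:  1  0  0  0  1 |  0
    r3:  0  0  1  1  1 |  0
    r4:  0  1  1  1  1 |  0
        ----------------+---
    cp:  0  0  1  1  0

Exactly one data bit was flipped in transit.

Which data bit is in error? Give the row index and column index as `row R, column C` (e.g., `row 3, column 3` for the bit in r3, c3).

row 3, column 2

Recompute each row's even parity and compare to rp:
  r0: data parity 1, sent rp 1 → ok
  r1: data parity 1, sent rp 1 → ok
  r2: data parity 0, sent rp 0 → ok
  r3: data parity 1, sent rp 0 → mismatch
  r4: data parity 0, sent rp 0 → ok
Recompute each column's even parity and compare to cp:
  c0: data parity 0, sent cp 0 → ok
  c1: data parity 0, sent cp 0 → ok
  c2: data parity 0, sent cp 1 → mismatch
  c3: data parity 1, sent cp 1 → ok
  c4: data parity 0, sent cp 0 → ok
Exactly one row (r3) and one column (c2) fail → the flipped bit is at their intersection.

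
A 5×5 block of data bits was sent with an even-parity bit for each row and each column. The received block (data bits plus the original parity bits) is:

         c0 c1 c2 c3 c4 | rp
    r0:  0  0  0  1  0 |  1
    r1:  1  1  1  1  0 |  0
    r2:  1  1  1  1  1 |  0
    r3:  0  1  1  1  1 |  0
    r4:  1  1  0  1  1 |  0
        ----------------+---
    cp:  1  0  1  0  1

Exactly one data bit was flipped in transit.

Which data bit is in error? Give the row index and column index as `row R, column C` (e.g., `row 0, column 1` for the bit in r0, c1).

Recompute each row's even parity and compare to rp:
  r0: data parity 1, sent rp 1 → ok
  r1: data parity 0, sent rp 0 → ok
  r2: data parity 1, sent rp 0 → mismatch
  r3: data parity 0, sent rp 0 → ok
  r4: data parity 0, sent rp 0 → ok
Recompute each column's even parity and compare to cp:
  c0: data parity 1, sent cp 1 → ok
  c1: data parity 0, sent cp 0 → ok
  c2: data parity 1, sent cp 1 → ok
  c3: data parity 1, sent cp 0 → mismatch
  c4: data parity 1, sent cp 1 → ok
Exactly one row (r2) and one column (c3) fail → the flipped bit is at their intersection.

row 2, column 3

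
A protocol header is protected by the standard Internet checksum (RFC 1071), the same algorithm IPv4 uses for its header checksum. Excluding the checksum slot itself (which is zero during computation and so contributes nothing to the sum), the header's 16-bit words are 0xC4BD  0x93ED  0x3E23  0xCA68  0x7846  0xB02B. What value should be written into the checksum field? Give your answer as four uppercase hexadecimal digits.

One's-complement addition (fold any carry out of bit 15 back into bit 0):
  0xC4BD + 0x93ED = 0x158AA → wrap carry → 0x58AB
  0x58AB + 0x3E23 = 0x096CE
  0x96CE + 0xCA68 = 0x16136 → wrap carry → 0x6137
  0x6137 + 0x7846 = 0x0D97D
  0xD97D + 0xB02B = 0x189A8 → wrap carry → 0x89A9
One's-complement sum = 0x89A9.
Checksum = ~0x89A9 & 0xFFFF = 0x7656.

7656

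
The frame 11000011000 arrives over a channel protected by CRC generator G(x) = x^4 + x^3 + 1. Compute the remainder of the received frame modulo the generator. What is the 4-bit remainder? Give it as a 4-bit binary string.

Modulo-2 division of 11000011000 by 11001:
  pos 0: 11000 XOR 11001 = 00001
  pos 4: 10110 XOR 11001 = 01111
  pos 5: 11110 XOR 11001 = 00111
Remainder = 1110 (nonzero — an error is detected).

1110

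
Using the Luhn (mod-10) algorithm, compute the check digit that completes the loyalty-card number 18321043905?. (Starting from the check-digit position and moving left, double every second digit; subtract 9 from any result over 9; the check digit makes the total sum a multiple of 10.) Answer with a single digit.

Partial digits right→left: 5 0 9 3 4 0 1 2 3 8 1
Double every second digit counting from the check-digit position (so the 1st, 3rd, 5th, ... of the partial from the right).
  doubled (with −9 where >9): 1 9 8 2 6 2 → sum 28
  kept as-is: 0 3 0 2 8 → sum 13
Total = 28 + 13 = 41.
Check digit = (10 − (41 mod 10)) mod 10 = 9.

9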